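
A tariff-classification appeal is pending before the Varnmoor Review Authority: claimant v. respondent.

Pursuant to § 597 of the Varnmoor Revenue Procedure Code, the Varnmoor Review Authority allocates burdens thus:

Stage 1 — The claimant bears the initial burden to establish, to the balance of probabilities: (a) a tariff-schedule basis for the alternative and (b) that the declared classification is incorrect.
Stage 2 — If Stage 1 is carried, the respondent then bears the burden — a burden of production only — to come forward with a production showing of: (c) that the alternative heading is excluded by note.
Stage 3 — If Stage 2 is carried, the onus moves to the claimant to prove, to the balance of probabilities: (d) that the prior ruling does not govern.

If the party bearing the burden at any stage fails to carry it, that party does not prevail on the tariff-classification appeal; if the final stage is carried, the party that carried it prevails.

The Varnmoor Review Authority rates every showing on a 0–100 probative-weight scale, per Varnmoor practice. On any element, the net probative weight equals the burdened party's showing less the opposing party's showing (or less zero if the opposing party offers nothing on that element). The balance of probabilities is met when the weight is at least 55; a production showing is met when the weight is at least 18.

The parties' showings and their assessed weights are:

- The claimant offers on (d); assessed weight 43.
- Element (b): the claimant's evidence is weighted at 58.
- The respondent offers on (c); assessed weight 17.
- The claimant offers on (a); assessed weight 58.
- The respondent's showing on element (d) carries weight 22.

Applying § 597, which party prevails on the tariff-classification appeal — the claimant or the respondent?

claimant

Stage 1 — burden on claimant; standard: the balance of probabilities (weight is at least 55).
    (a): 58 ≥ 55 [met]
    (b): 58 ≥ 55 [met]
  Stage 1 is satisfied; the onus moves to the respondent.
Stage 2 — burden on respondent; standard: a production showing (weight is at least 18).
    (c): 17 < 18 [not met]
  The respondent does not carry Stage 2.
The claimant prevails.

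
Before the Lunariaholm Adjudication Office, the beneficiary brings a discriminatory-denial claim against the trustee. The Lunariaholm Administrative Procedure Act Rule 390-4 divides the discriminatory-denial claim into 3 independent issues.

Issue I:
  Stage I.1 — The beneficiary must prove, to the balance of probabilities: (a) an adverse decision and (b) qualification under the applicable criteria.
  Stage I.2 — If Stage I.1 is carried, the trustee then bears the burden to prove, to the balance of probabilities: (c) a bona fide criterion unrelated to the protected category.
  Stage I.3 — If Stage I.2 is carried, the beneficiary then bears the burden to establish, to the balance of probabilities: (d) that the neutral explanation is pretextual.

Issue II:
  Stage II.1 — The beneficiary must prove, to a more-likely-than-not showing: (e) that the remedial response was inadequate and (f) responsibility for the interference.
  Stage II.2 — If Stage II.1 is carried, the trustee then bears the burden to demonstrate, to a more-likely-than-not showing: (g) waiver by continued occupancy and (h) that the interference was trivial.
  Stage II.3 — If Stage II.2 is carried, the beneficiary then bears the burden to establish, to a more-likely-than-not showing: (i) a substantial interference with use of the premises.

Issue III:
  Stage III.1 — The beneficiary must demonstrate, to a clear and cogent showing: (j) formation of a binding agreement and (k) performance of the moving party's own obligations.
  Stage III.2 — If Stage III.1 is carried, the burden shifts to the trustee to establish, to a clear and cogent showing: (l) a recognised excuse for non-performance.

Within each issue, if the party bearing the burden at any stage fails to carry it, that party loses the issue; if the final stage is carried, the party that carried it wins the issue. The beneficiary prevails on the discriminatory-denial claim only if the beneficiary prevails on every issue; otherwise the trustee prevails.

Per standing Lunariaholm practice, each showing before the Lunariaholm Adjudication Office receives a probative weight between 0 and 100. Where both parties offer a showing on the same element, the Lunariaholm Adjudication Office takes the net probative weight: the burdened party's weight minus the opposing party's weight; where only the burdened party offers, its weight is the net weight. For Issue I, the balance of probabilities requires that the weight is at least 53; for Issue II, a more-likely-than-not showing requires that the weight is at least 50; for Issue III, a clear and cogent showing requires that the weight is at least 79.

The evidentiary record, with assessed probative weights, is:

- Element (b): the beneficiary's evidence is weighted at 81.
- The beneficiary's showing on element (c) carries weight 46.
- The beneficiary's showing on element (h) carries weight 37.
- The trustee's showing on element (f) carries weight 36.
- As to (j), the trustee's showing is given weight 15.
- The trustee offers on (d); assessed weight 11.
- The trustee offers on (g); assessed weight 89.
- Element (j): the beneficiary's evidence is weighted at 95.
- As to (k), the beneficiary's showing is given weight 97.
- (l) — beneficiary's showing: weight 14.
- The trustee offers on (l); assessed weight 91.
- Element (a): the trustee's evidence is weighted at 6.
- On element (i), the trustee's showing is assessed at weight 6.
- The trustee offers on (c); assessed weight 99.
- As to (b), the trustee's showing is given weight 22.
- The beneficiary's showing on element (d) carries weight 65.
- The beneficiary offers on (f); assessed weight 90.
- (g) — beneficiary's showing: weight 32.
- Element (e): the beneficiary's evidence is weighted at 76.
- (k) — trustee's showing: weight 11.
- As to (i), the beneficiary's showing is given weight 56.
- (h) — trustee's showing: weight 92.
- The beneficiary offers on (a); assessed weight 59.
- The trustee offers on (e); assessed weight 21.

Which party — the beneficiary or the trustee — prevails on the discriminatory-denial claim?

— Issue I —
Stage I.1 (beneficiary, the balance of probabilities, weight is at least 53): (a) net 59−6=53 ≥ 53 — meets; (b) net 81−22=59 ≥ 53 — meets.
  All elements met. The burden passes to the trustee.
Stage I.2 (trustee, the balance of probabilities, weight is at least 53): (c) net 99−46=53 ≥ 53 — meets.
  Stage I.2 is satisfied; the onus moves to the beneficiary.
Stage I.3 (beneficiary, the balance of probabilities, weight is at least 53): (d) net 65−11=54 ≥ 53 — meets.
  All elements met at the final stage.
With every stage satisfied, the beneficiary prevails on this issue.
— Issue II —
At Stage II.1 the beneficiary must meet a more-likely-than-not showing (weight is at least 50): on (e) the weight is 76 less the opposing 21 gives net 55, which does reach 50, so (e) meets the standard; on (f) the weight is 90 less the opposing 36 gives net 54, which does reach 50, so (f) meets the standard.
  All elements met. The burden passes to the trustee.
At Stage II.2 the trustee must meet a more-likely-than-not showing (weight is at least 50): on (g) the weight is 89 less the opposing 32 gives net 57, which does reach 50, so (g) meets the standard; on (h) the weight is 92 less the opposing 37 gives net 55, which does reach 50, so (h) meets the standard.
  Stage II.2 carried; the burden shifts to the beneficiary.
At Stage II.3 the beneficiary must meet a more-likely-than-not showing (weight is at least 50): on (i) the weight is 56 less the opposing 6 gives net 50, ≥ 50, so (i) meets the standard.
  Stage II.3 carried; the final stage is satisfied.
With every stage satisfied, the beneficiary prevails on this issue.
— Issue III —
At Stage III.1 the beneficiary must meet a clear and cogent showing (weight is at least 79): on (j) the weight is 95 less the opposing 15 gives net 80, ≥ 79, so (j) meets the standard; on (k) the weight is 97 less the opposing 11 gives net 86, which does reach 79, so (k) meets the standard.
  Stage III.1 is satisfied; the onus moves to the trustee.
At Stage III.2 the trustee must meet a clear and cogent showing (weight is at least 79): on (l) the weight is 91 less the opposing 14 gives net 77, which does not reach 79, so (l) does not meet the standard.
  The trustee does not carry Stage III.2.
The analysis ends at Stage III.2; the beneficiary prevails on this issue.
Per-issue: Issue I → beneficiary; Issue II → beneficiary; Issue III → beneficiary. The beneficiary must prevail on every issue; overall, the beneficiary prevails.

beneficiary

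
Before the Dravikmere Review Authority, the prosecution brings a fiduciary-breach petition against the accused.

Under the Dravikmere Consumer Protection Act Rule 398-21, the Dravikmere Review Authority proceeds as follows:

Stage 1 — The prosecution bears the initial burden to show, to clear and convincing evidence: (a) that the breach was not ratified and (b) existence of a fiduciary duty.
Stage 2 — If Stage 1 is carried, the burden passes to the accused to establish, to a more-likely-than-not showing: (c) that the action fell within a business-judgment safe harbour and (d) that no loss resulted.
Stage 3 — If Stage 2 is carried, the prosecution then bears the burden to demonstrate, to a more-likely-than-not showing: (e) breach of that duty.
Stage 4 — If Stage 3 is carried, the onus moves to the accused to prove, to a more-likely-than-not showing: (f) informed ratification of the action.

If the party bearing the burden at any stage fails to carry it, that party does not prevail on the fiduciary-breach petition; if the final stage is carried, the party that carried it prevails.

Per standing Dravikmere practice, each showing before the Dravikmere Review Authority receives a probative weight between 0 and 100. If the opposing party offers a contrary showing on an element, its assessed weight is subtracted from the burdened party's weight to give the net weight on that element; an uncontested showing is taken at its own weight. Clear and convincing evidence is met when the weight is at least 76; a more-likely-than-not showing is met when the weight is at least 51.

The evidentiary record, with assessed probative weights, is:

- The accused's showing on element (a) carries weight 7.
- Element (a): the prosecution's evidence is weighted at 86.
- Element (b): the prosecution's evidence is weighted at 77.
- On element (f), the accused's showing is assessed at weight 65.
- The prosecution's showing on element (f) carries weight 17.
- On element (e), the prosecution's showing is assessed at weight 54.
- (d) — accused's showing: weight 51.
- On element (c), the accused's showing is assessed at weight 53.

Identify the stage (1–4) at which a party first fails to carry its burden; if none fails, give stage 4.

stage 4

Stage 1 — burden on prosecution; standard: clear and convincing evidence (weight is at least 76).
    (a): 86 − 7 = 79 ≥ 76 [met]
    (b): 77 ≥ 76 [met]
  The prosecution carries Stage 1; the accused now bears the burden.
Stage 2 — burden on accused; standard: a more-likely-than-not showing (weight is at least 51).
    (c): 53 ≥ 51 [met]
    (d): 51 ≥ 51 [met]
  Stage 2 is satisfied; the onus moves to the prosecution.
Stage 3 — burden on prosecution; standard: a more-likely-than-not showing (weight is at least 51).
    (e): 54 ≥ 51 [met]
  All elements met. The burden passes to the accused.
Stage 4 — burden on accused; standard: a more-likely-than-not showing (weight is at least 51).
    (f): 65 − 17 = 48 < 51 [not met]
  Not every element is met, so the accused fails to carry Stage 4.
The prosecution prevails.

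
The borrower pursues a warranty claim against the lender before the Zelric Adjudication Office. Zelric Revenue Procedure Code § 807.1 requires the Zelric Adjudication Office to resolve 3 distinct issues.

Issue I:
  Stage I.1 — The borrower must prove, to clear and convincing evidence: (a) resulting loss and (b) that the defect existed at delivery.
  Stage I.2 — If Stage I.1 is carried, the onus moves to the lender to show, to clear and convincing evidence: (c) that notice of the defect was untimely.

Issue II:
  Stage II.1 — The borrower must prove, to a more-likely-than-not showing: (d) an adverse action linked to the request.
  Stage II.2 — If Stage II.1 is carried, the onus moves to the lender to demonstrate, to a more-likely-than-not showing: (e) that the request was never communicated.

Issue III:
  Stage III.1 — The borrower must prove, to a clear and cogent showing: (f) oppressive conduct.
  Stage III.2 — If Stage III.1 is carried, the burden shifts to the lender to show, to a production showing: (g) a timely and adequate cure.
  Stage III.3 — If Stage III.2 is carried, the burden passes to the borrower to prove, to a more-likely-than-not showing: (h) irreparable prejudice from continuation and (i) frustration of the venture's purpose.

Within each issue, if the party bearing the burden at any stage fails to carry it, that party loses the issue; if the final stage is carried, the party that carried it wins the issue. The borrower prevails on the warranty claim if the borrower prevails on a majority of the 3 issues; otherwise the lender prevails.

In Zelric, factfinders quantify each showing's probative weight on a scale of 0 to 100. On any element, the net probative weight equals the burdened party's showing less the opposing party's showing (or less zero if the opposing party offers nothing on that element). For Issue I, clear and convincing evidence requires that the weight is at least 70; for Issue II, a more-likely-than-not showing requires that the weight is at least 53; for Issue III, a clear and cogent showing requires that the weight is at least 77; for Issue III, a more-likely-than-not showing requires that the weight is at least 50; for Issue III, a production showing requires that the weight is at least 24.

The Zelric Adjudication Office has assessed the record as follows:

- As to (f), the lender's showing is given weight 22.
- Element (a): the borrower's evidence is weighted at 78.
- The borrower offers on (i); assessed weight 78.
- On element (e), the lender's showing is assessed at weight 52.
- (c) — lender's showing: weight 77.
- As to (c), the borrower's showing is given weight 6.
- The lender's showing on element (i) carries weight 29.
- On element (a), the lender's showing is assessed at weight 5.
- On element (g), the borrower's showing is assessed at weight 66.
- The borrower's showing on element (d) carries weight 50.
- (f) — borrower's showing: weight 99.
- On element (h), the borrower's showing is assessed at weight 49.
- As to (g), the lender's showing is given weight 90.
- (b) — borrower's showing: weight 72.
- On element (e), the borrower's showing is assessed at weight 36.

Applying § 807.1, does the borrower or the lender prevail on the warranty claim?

lender

— Issue I —
At Stage I.1 the borrower must meet clear and convincing evidence (weight is at least 70): on (a) the weight is 78 less the opposing 5 gives net 73, which does reach 70, so (a) meets the standard; on (b) the weight is 72, ≥ 70, so (b) meets the standard.
  Stage I.1 carried; the burden shifts to the lender.
At Stage I.2 the lender must meet clear and convincing evidence (weight is at least 70): on (c) the weight is 77 less the opposing 6 gives net 71, ≥ 70, so (c) meets the standard.
  The lender carries the last stage.
Every stage carried; the lender prevails on this issue.
— Issue II —
Stage II.1 (borrower, a more-likely-than-not showing, weight is at least 53): (d) 50 < 53 — fails.
  Not every element is met, so the borrower fails to carry Stage II.1.
The analysis ends at Stage II.1; the lender prevails on this issue.
— Issue III —
Stage III.1 (borrower, a clear and cogent showing, weight is at least 77): (f) net 99−22=77 ≥ 77 — meets.
  The borrower carries Stage III.1; the lender now bears the burden.
Stage III.2 (lender, a production showing, weight is at least 24): (g) net 90−66=24 ≥ 24 — meets.
  The lender carries Stage III.2; the borrower now bears the burden.
Stage III.3 (borrower, a more-likely-than-not showing, weight is at least 50): (h) 49 < 50 — fails; (i) net 78−29=49 < 50 — fails.
  The borrower does not carry Stage III.3.
The analysis ends at Stage III.3; the lender prevails on this issue.
Per-issue: Issue I → lender; Issue II → lender; Issue III → lender. The borrower must prevail on a majority of issues; overall, the lender prevails.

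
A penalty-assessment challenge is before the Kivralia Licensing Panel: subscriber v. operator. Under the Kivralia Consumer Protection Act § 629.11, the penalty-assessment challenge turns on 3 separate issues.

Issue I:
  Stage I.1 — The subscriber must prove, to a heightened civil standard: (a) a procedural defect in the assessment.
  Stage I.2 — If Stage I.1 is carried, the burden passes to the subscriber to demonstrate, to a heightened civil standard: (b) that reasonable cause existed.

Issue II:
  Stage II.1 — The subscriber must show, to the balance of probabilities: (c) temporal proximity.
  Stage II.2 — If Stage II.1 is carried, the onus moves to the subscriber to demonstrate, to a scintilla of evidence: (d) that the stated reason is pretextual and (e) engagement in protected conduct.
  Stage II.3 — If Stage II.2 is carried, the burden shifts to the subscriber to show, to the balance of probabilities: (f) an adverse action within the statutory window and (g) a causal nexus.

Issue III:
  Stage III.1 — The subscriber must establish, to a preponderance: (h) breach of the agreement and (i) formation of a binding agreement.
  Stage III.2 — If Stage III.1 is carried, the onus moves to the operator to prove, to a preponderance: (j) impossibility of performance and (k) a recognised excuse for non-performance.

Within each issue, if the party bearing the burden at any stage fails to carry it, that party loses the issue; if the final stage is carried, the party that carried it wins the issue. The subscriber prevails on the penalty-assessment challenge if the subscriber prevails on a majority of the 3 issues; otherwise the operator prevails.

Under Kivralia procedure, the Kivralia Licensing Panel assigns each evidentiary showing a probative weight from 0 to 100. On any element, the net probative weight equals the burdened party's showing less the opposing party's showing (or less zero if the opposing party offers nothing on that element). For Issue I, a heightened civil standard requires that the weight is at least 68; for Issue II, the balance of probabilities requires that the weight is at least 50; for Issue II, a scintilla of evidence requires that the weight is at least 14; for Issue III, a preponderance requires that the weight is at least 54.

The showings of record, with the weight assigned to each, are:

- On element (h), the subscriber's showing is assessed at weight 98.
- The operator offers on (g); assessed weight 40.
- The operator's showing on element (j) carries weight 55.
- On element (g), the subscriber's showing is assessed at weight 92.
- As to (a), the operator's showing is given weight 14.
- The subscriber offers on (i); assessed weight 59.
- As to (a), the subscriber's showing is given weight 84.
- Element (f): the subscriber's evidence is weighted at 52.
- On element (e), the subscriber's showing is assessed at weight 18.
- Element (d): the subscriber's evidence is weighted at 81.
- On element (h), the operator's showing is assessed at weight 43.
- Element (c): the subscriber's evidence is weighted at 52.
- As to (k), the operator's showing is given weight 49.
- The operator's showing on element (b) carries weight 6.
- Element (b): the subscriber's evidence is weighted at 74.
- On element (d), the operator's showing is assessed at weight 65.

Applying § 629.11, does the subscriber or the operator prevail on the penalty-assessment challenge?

— Issue I —
At Stage I.1 the subscriber must meet a heightened civil standard (weight is at least 68): on (a) the weight is 84 less the opposing 14 gives net 70, ≥ 68, so (a) meets the standard.
  All elements met. The subscriber retains the burden for Stage I.2.
At Stage I.2 the subscriber must meet a heightened civil standard (weight is at least 68): on (b) the weight is 74 less the opposing 6 gives net 68, which does reach 68, so (b) meets the standard.
  The subscriber carries the last stage.
Every stage carried; the subscriber prevails on this issue.
— Issue II —
Stage II.1 — burden on subscriber; standard: the balance of probabilities (weight is at least 50).
    (c): 52 ≥ 50 [met]
  Stage II.1 carried; the burden remains with the subscriber.
Stage II.2 — burden on subscriber; standard: a scintilla of evidence (weight is at least 14).
    (d): 81 − 65 = 16 ≥ 14 [met]
    (e): 18 ≥ 14 [met]
  All elements met. The subscriber retains the burden for Stage II.3.
Stage II.3 — burden on subscriber; standard: the balance of probabilities (weight is at least 50).
    (f): 52 ≥ 50 [met]
    (g): 92 − 40 = 52 ≥ 50 [met]
  The subscriber carries the last stage.
Every stage carried; the subscriber prevails on this issue.
— Issue III —
At Stage III.1 the subscriber must meet a preponderance (weight is at least 54): on (h) the weight is 98 less the opposing 43 gives net 55, which does reach 54, so (h) meets the standard; on (i) the weight is 59, ≥ 54, so (i) meets the standard.
  Stage III.1 carried; the burden shifts to the operator.
At Stage III.2 the operator must meet a preponderance (weight is at least 54): on (j) the weight is 55, which does reach 54, so (j) meets the standard; on (k) the weight is 49, < 54, so (k) does not meet the standard.
  The operator does not carry Stage III.2.
So the subscriber prevails on this issue.
Per-issue: Issue I → subscriber; Issue II → subscriber; Issue III → subscriber. The subscriber must prevail on a majority of issues; overall, the subscriber prevails.

subscriber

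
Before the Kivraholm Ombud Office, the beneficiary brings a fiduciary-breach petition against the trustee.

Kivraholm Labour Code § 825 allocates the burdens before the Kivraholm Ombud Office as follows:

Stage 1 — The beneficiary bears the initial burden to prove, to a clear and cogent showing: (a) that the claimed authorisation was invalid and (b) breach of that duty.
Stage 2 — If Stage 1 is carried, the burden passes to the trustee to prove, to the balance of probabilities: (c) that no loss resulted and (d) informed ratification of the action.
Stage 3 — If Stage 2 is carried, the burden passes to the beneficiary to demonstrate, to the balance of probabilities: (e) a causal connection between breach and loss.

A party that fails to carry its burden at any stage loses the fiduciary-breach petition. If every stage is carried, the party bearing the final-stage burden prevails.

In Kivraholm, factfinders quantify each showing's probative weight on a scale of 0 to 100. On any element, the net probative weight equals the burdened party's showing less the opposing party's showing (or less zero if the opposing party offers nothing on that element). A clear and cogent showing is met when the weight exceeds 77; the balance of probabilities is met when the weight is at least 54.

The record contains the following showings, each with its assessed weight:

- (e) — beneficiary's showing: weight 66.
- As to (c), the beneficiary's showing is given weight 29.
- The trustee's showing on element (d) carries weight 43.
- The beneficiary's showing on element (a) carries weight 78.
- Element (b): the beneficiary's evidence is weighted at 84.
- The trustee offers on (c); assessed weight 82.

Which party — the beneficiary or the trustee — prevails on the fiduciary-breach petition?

At Stage 1 the beneficiary must meet a clear and cogent showing (weight exceeds 77): on (a) the weight is 78, > 77, so (a) meets the standard; on (b) the weight is 84, > 77, so (b) meets the standard.
  The beneficiary carries Stage 1; the trustee now bears the burden.
At Stage 2 the trustee must meet the balance of probabilities (weight is at least 54): on (c) the weight is 82 less the opposing 29 gives net 53, < 54, so (c) does not meet the standard; on (d) the weight is 43, < 54, so (d) does not meet the standard.
  The trustee does not carry Stage 2.
So the beneficiary prevails.

beneficiary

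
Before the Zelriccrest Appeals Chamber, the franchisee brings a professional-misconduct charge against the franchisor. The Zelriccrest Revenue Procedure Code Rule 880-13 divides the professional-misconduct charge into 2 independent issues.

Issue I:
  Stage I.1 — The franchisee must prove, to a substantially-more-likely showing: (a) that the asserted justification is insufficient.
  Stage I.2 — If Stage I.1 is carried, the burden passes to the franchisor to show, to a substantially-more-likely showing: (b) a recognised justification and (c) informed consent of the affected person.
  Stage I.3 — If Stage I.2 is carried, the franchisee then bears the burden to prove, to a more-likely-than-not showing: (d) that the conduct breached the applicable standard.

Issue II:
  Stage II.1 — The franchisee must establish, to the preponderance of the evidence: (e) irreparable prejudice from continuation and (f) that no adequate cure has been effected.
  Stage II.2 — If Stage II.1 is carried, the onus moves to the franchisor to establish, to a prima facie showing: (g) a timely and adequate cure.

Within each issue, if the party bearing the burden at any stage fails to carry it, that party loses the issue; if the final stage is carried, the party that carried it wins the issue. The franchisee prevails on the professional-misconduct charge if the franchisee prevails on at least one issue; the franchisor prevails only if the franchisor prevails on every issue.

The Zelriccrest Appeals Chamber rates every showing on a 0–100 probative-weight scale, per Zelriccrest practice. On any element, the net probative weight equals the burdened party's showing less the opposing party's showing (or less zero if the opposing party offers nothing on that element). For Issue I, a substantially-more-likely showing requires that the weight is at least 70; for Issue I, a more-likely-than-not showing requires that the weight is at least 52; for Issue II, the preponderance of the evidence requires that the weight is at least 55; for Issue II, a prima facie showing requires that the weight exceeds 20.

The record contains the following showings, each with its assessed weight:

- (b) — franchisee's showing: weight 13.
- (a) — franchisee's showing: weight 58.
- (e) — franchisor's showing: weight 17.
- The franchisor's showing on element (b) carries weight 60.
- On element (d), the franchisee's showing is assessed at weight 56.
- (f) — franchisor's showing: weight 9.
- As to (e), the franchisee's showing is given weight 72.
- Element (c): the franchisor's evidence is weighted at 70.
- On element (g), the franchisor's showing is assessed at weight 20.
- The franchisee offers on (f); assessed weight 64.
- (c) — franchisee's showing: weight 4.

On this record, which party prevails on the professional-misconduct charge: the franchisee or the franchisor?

franchisee

— Issue I —
Stage I.1 (franchisee, a substantially-more-likely showing, weight is at least 70): (a) 58 < 70 — fails.
  The franchisee does not carry Stage I.1.
So the franchisor prevails on this issue.
— Issue II —
Stage II.1 — burden on franchisee; standard: the preponderance of the evidence (weight is at least 55).
    (e): 72 − 17 = 55 ≥ 55 [met]
    (f): 64 − 9 = 55 ≥ 55 [met]
  All elements met. The burden passes to the franchisor.
Stage II.2 — burden on franchisor; standard: a prima facie showing (weight exceeds 20).
    (g): 20 ≤ 20 [not met]
  Stage II.2 not carried; the franchisor fails its burden.
So the franchisee prevails on this issue.
Per-issue: Issue I → franchisor; Issue II → franchisee. The franchisee must prevail on at least one issue; overall, the franchisee prevails.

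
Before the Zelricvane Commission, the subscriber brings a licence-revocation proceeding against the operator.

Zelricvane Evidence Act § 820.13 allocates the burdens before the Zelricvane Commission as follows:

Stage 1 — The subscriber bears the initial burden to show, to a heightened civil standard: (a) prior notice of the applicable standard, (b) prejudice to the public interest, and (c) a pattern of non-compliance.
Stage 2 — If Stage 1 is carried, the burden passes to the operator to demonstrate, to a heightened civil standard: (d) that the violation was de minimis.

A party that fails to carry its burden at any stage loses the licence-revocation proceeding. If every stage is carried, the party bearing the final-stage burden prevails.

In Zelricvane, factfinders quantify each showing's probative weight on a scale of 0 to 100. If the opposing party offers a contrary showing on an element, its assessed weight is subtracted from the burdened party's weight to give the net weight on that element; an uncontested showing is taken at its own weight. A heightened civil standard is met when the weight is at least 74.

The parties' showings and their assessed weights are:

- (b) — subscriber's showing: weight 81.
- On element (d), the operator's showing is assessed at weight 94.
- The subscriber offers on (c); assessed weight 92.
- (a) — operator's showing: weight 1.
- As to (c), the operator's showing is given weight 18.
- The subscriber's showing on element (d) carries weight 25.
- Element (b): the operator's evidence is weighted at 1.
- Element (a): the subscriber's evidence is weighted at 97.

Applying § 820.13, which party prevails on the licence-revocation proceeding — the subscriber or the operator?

subscriber

Stage 1 — burden on subscriber; standard: a heightened civil standard (weight is at least 74).
    (a): 97 − 1 = 96 ≥ 74 [met]
    (b): 81 − 1 = 80 ≥ 74 [met]
    (c): 92 − 18 = 74 ≥ 74 [met]
  Stage 1 is satisfied; the onus moves to the operator.
Stage 2 — burden on operator; standard: a heightened civil standard (weight is at least 74).
    (d): 94 − 25 = 69 < 74 [not met]
  Not every element is met, so the operator fails to carry Stage 2.
The analysis ends at Stage 2; the subscriber prevails.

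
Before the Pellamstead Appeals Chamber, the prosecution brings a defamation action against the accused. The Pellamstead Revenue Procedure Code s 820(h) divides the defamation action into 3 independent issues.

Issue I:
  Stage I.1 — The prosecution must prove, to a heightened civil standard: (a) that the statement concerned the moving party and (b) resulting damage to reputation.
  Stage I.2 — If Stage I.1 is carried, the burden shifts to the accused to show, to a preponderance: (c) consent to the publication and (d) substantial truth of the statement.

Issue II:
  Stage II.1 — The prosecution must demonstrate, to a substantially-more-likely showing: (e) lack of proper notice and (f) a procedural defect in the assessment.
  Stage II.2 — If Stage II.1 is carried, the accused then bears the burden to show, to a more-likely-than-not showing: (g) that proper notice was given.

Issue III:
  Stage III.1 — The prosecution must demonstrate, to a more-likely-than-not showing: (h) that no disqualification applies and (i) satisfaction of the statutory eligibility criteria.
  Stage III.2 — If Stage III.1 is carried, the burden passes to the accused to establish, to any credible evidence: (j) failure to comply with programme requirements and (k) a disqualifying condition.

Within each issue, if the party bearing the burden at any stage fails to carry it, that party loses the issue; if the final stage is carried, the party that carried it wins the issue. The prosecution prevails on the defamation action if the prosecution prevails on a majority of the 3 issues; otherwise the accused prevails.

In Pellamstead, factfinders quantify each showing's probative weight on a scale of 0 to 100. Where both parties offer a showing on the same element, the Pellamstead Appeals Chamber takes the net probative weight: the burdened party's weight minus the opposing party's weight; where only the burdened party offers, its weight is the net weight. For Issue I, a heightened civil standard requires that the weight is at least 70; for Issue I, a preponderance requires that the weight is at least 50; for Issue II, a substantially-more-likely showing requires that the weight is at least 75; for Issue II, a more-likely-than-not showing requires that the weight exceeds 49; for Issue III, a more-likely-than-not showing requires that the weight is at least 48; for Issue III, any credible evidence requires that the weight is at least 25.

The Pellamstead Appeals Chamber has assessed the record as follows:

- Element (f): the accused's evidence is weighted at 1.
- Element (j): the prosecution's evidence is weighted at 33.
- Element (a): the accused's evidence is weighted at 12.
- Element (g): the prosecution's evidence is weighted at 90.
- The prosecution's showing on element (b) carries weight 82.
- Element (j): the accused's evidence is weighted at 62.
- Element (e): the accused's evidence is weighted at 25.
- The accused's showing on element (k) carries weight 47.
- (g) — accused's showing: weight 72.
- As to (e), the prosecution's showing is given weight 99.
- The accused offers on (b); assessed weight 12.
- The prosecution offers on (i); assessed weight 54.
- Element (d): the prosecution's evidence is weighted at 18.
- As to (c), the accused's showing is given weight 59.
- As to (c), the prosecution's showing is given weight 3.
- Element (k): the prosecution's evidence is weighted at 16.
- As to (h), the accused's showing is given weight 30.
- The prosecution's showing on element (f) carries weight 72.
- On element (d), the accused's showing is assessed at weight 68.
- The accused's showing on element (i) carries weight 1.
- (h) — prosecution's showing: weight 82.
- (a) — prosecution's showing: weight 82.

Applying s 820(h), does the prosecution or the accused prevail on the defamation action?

accused

— Issue I —
Stage I.1 — burden on prosecution; standard: a heightened civil standard (weight is at least 70).
    (a): 82 − 12 = 70 ≥ 70 [met]
    (b): 82 − 12 = 70 ≥ 70 [met]
  All elements met. The burden passes to the accused.
Stage I.2 — burden on accused; standard: a preponderance (weight is at least 50).
    (c): 59 − 3 = 56 ≥ 50 [met]
    (d): 68 − 18 = 50 ≥ 50 [met]
  All elements met at the final stage.
With every stage satisfied, the accused prevails on this issue.
— Issue II —
Stage II.1 — burden on prosecution; standard: a substantially-more-likely showing (weight is at least 75).
    (e): 99 − 25 = 74 < 75 [not met]
    (f): 72 − 1 = 71 < 75 [not met]
  The prosecution does not carry Stage II.1.
So the accused prevails on this issue.
— Issue III —
At Stage III.1 the prosecution must meet a more-likely-than-not showing (weight is at least 48): on (h) the weight is 82 less the opposing 30 gives net 52, ≥ 48, so (h) meets the standard; on (i) the weight is 54 less the opposing 1 gives net 53, which does reach 48, so (i) meets the standard.
  Stage III.1 is satisfied; the onus moves to the accused.
At Stage III.2 the accused must meet any credible evidence (weight is at least 25): on (j) the weight is 62 less the opposing 33 gives net 29, which does reach 25, so (j) meets the standard; on (k) the weight is 47 less the opposing 16 gives net 31, which does reach 25, so (k) meets the standard.
  The accused carries the last stage.
Every stage carried; the accused prevails on this issue.
Per-issue: Issue I → accused; Issue II → accused; Issue III → accused. The prosecution must prevail on a majority of issues; overall, the accused prevails.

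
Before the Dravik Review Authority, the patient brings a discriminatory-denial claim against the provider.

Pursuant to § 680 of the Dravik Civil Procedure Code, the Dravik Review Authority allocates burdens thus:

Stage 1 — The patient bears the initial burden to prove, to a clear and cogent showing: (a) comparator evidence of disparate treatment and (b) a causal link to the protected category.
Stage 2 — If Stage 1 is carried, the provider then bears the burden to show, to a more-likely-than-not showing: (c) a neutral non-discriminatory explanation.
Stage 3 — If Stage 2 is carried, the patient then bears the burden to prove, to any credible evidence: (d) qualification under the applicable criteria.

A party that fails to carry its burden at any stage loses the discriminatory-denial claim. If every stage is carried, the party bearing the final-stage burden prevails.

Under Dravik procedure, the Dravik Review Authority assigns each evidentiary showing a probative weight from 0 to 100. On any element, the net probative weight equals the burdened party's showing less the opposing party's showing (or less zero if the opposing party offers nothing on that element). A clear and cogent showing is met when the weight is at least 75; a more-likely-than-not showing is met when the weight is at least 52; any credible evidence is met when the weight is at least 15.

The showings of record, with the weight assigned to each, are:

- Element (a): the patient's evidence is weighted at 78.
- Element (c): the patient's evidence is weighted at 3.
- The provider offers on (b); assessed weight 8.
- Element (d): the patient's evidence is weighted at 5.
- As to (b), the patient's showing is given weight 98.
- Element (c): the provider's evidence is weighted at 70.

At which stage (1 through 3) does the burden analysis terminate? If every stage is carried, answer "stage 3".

Stage 1 (patient, a clear and cogent showing, weight is at least 75): (a) 78 ≥ 75 — meets; (b) net 98−8=90 ≥ 75 — meets.
  All elements met. The burden passes to the provider.
Stage 2 (provider, a more-likely-than-not showing, weight is at least 52): (c) net 70−3=67 ≥ 52 — meets.
  The provider carries Stage 2; the patient now bears the burden.
Stage 3 (patient, any credible evidence, weight is at least 15): (d) 5 < 15 — fails.
  Stage 3 not carried; the patient fails its burden.
So the provider prevails.

stage 3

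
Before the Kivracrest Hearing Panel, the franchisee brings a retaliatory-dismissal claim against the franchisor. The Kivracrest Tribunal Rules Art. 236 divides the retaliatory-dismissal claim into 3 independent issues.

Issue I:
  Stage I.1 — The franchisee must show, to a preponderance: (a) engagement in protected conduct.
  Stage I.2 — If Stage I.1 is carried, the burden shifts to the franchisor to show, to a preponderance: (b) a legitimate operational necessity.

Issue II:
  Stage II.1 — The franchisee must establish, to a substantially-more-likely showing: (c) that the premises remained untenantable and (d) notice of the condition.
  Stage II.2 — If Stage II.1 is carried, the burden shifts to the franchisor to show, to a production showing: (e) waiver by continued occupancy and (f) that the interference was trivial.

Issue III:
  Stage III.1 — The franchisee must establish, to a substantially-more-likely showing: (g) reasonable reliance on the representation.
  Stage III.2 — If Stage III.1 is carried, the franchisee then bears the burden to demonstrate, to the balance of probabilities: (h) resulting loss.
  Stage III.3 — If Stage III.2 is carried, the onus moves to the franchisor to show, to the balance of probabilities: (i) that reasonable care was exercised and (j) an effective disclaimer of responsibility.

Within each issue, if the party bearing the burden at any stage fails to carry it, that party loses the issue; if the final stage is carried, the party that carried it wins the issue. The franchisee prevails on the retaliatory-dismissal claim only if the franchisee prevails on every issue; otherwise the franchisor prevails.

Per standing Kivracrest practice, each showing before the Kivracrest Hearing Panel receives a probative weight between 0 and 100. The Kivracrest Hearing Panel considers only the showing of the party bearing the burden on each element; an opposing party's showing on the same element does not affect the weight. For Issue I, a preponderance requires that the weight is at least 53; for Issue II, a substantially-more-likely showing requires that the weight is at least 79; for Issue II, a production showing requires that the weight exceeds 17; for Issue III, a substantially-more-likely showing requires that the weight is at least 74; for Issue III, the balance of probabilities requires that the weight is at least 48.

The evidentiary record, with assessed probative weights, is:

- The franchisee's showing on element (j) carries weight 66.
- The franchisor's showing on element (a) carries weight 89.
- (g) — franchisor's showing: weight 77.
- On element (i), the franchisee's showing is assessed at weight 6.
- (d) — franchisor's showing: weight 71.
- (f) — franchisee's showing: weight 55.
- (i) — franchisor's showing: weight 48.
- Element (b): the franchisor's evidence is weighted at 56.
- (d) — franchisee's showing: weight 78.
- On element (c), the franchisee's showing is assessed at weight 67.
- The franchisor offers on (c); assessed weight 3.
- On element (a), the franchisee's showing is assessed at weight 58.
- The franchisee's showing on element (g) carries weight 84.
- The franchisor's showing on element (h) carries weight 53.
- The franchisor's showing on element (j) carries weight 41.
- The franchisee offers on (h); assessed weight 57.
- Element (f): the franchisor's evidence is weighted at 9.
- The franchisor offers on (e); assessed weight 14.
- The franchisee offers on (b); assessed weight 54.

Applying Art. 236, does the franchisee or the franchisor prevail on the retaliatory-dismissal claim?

franchisor

— Issue I —
At Stage I.1 the franchisee must meet a preponderance (weight is at least 53): on (a) the weight is 58 (the franchisor's 89 is given no effect), which does reach 53, so (a) meets the standard.
  Stage I.1 is satisfied; the onus moves to the franchisor.
At Stage I.2 the franchisor must meet a preponderance (weight is at least 53): on (b) the weight is 56 (the franchisee's 54 is given no effect), which does reach 53, so (b) meets the standard.
  Stage I.2 carried; the final stage is satisfied.
With every stage satisfied, the franchisor prevails on this issue.
— Issue II —
Stage II.1 (franchisee, a substantially-more-likely showing, weight is at least 79): (c) 67 (franchisor's 3 disregarded) < 79 — fails; (d) 78 (franchisor's 71 disregarded) < 79 — fails.
  The franchisee does not carry Stage II.1.
The franchisor prevails on this issue.
— Issue III —
At Stage III.1 the franchisee must meet a substantially-more-likely showing (weight is at least 74): on (g) the weight is 84 (the franchisor's 77 is given no effect), which does reach 74, so (g) meets the standard.
  All elements met. The franchisee retains the burden for Stage III.2.
At Stage III.2 the franchisee must meet the balance of probabilities (weight is at least 48): on (h) the weight is 57 (the franchisor's 53 is given no effect), ≥ 48, so (h) meets the standard.
  Stage III.2 carried; the burden shifts to the franchisor.
At Stage III.3 the franchisor must meet the balance of probabilities (weight is at least 48): on (i) the weight is 48 (the franchisee's 6 is given no effect), ≥ 48, so (i) meets the standard; on (j) the weight is 41 (the franchisee's 66 is given no effect), which does not reach 48, so (j) does not meet the standard.
  Not every element is met, so the franchisor fails to carry Stage III.3.
The franchisee prevails on this issue.
Per-issue: Issue I → franchisor; Issue II → franchisor; Issue III → franchisee. The franchisee must prevail on every issue; overall, the franchisor prevails.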